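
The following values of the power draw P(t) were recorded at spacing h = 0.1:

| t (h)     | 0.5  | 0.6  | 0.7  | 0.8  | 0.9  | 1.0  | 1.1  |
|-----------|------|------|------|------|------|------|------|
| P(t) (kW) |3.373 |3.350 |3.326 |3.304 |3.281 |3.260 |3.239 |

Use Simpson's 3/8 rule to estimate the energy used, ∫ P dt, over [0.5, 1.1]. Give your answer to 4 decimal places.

h = 0.1, n = 6.
(3h/8)·[y₀ + 3y₁ + 3y₂ + 2y₃ + 3y₄ + 3y₅ + y₆] = 0.0375·(52.871) = 1.9827.

1.9827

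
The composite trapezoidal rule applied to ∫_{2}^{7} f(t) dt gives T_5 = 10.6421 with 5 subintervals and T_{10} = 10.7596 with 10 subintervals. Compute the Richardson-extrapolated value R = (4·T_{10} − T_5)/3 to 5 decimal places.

10.79877

R = (4·T_{10} − T_5) / 3 = (4·10.7596 − 10.6421)/3 = (32.3963)/3 = 10.79877.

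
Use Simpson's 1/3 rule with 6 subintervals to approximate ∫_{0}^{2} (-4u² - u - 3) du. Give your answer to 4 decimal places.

-18.6667

h = (2 − 0)/6 = 0.333333.
Nodes u₀,…,u₆ = 0, 0.333333, 0.666667, 1, 1.333333, 1.666667, 2.
f(u) = -4u² - u - 3: f₀=-3, f₁=-3.777778, f₂=-5.444444, f₃=-8, f₄=-11.444444, f₅=-15.777778, f₆=-21.
(h/3)·[f₀ + 4f₁ + 2f₂ + 4f₃ + 2f₄ + 4f₅ + f₆] = 0.111111·(-168) = -18.6667.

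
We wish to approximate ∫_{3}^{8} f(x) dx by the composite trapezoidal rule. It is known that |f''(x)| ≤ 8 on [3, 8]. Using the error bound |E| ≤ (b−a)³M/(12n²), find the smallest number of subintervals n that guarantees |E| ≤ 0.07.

35

Need 1000/(12n²) ≤ 0.07.
n² ≥ 1000/(12·0.07) = 1190.48 ⇒ n ≥ 34.5033, so the smallest n is 35.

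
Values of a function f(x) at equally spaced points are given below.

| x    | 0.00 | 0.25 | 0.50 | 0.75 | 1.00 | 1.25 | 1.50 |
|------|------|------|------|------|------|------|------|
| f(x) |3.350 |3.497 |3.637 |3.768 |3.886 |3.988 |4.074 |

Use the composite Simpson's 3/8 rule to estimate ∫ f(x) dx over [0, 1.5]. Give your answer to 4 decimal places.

5.6235

h = 0.25, n = 6.
(3h/8)·[y₀ + 3y₁ + 3y₂ + 2y₃ + 3y₄ + 3y₅ + y₆] = 0.09375·(59.984) = 5.6235.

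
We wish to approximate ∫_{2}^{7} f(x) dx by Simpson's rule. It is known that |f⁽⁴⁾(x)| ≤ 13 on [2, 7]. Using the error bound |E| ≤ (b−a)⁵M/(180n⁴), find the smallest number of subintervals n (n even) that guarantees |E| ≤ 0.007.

14

Need 40625/(180n⁴) ≤ 0.007.
n⁴ ≥ 40625/(180·0.007) = 32242.1 ⇒ n ≥ 13.4000, so the smallest even n is 14. (n must be even for Simpson's rule.)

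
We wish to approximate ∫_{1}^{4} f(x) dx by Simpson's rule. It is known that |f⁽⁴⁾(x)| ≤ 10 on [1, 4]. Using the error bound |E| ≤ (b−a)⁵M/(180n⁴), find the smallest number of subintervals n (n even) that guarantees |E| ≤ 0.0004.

Need 2430/(180n⁴) ≤ 0.0004.
n⁴ ≥ 2430/(180·0.0004) = 33750 ⇒ n ≥ 13.5540, so the smallest even n is 14. (n must be even for Simpson's rule.)

14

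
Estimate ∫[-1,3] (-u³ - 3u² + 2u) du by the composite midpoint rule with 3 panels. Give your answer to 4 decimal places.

-36.4444

h = (3 − (-1))/3 = 1.333333.
Midpoints m₁,…,m₃ = -0.333333, 1, 2.333333.
f(m₁)=-0.962963, f(m₂)=-2, f(m₃)=-24.370370.
h·[f(m₁) + f(m₂) + f(m₃)] = 1.333333·(-27.333333) = -36.4444.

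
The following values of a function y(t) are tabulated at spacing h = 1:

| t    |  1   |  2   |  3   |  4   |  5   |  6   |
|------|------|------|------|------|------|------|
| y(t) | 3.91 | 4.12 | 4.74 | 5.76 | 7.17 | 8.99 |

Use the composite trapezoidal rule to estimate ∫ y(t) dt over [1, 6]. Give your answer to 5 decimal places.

h = 1, n = 5.
(h/2)·[y₀ + 2y₁ + 2y₂ + 2y₃ + 2y₄ + y₅] = 0.5·(56.48) = 28.24000.

28.24000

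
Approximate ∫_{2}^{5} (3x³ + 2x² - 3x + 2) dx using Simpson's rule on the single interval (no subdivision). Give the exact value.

S = (b−a)/6 · [f(2) + 4f(3.5) + f(5)] = 0.5·[28 + 4·144.625 + 412] = 509.25.

509.25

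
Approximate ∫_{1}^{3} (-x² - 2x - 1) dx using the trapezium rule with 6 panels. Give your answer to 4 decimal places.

h = (3 − 1)/6 = 0.333333.
Nodes x₀,…,x₆ = 1, 1.333333, 1.666667, 2, 2.333333, 2.666667, 3.
f(x) = -x² - 2x - 1: f₀=-4, f₁=-5.444444, f₂=-7.111111, f₃=-9, f₄=-11.111111, f₅=-13.444444, f₆=-16.
(h/2)·[f₀ + 2f₁ + 2f₂ + 2f₃ + 2f₄ + 2f₅ + f₆] = 0.166667·(-112.222222) = -18.7037.

-18.7037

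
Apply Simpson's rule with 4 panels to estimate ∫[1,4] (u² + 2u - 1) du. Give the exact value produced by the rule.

h = (4 − 1)/4 = 0.75.
Nodes u₀,…,u₄ = 1, 1.75, 2.5, 3.25, 4.
f(u) = u² + 2u - 1: f₀=2, f₁=5.5625, f₂=10.25, f₃=16.0625, f₄=23.
(h/3)·[f₀ + 4f₁ + 2f₂ + 4f₃ + f₄] = 0.25·(132) = 33.

33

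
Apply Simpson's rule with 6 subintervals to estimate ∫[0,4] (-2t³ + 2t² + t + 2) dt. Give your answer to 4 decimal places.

h = (4 − 0)/6 = 0.666667.
Nodes t₀,…,t₆ = 0, 0.666667, 1.333333, 2, 2.666667, 3.333333, 4.
f(t) = -2t³ + 2t² + t + 2: f₀=2, f₁=2.962963, f₂=2.148148, f₃=-4, f₄=-19.037037, f₅=-46.518519, f₆=-90.
(h/3)·[f₀ + 4f₁ + 2f₂ + 4f₃ + 2f₄ + 4f₅ + f₆] = 0.222222·(-312) = -69.3333.

-69.3333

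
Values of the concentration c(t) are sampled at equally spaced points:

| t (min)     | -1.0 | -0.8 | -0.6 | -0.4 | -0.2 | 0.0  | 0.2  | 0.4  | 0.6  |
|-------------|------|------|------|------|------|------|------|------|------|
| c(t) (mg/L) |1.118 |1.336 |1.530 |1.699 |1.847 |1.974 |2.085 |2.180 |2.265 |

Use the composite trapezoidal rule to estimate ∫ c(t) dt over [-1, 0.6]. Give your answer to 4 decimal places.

h = 0.2, n = 8.
(h/2)·[y₀ + 2y₁ + 2y₂ + 2y₃ + 2y₄ + 2y₅ + 2y₆ + 2y₇ + y₈] = 0.1·(28.685) = 2.8685.

2.8685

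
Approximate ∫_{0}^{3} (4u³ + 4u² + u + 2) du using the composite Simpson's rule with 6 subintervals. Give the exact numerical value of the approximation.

h = (3 − 0)/6 = 0.5.
Nodes u₀,…,u₆ = 0, 0.5, 1, 1.5, 2, 2.5, 3.
f(u) = 4u³ + 4u² + u + 2: f₀=2, f₁=4, f₂=11, f₃=26, f₄=52, f₅=92, f₆=149.
(h/3)·[f₀ + 4f₁ + 2f₂ + 4f₃ + 2f₄ + 4f₅ + f₆] = 0.166667·(765) = 127.5.

127.5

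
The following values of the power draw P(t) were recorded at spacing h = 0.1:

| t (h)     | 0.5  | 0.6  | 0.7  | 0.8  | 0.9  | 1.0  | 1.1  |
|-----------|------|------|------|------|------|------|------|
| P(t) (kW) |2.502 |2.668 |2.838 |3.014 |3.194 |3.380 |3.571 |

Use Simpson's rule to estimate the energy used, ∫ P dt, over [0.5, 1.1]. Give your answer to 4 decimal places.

h = 0.1, n = 6.
(h/3)·[y₀ + 4y₁ + 2y₂ + 4y₃ + 2y₄ + 4y₅ + y₆] = 0.033333·(54.385) = 1.8128.

1.8128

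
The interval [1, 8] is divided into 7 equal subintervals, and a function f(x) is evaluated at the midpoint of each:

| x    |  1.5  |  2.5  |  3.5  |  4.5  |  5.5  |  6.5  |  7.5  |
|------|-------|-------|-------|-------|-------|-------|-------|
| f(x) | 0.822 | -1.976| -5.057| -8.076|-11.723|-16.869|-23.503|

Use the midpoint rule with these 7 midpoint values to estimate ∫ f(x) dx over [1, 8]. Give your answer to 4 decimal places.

h = 1, n = 7.
h·[y(m₁) + y(m₂) + y(m₃) + y(m₄) + y(m₅) + y(m₆) + y(m₇)] = 1·(-66.382) = -66.3820.

-66.3820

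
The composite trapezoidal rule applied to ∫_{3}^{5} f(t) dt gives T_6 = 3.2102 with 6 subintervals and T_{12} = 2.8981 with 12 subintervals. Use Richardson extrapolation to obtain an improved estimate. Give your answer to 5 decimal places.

2.79407

R = (4·T_{12} − T_6) / 3 = (4·2.8981 − 3.2102)/3 = (8.3822)/3 = 2.79407.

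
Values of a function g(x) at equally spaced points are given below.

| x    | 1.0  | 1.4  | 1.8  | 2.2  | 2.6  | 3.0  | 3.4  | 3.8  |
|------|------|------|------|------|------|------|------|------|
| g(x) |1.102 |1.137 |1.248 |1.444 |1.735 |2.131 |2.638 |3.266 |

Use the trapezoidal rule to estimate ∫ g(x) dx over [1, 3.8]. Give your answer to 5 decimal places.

h = 0.4, n = 7.
(h/2)·[y₀ + 2y₁ + 2y₂ + 2y₃ + 2y₄ + 2y₅ + 2y₆ + y₇] = 0.2·(25.034) = 5.00680.

5.00680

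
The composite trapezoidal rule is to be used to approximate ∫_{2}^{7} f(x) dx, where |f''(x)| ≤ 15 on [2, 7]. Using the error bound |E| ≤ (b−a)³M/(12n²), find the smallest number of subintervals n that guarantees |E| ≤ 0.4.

20

Need 1875/(12n²) ≤ 0.4.
n² ≥ 1875/(12·0.4) = 390.625 ⇒ n ≥ 19.7642, so the smallest n is 20.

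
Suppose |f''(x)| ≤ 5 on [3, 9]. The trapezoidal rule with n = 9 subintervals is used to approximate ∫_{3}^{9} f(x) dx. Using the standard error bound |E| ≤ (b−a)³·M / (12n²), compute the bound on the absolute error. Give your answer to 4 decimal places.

|E| ≤ (6)³·5 / (12·9²) = 1080/972 = 1.1111.

1.1111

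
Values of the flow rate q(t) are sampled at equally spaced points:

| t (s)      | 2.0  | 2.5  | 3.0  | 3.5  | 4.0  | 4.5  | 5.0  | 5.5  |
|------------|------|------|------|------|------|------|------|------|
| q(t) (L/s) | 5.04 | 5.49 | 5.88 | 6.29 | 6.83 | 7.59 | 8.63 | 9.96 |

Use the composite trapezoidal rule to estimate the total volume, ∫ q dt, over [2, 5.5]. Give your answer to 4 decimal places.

24.1050

h = 0.5, n = 7.
(h/2)·[y₀ + 2y₁ + 2y₂ + 2y₃ + 2y₄ + 2y₅ + 2y₆ + y₇] = 0.25·(96.42) = 24.1050.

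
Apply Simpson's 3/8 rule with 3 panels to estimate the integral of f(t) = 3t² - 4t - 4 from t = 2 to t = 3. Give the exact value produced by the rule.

5

h = (3 − 2)/3 = 0.333333.
Nodes t₀,…,t₃ = 2, 2.333333, 2.666667, 3.
f(t) = 3t² - 4t - 4: f₀=0, f₁=3, f₂=6.666667, f₃=11.
(3h/8)·[f₀ + 3f₁ + 3f₂ + f₃] = 0.125·(40) = 5.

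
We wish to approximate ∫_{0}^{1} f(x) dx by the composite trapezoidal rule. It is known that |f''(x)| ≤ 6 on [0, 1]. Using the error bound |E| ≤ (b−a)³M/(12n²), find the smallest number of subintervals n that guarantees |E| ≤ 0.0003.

Need 6/(12n²) ≤ 0.0003.
n² ≥ 6/(12·0.0003) = 1666.67 ⇒ n ≥ 40.8248, so the smallest n is 41.

41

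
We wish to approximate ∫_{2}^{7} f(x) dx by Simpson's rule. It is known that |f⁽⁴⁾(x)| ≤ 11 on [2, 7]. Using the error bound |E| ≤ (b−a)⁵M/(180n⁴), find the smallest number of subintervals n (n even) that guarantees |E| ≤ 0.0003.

30

Need 34375/(180n⁴) ≤ 0.0003.
n⁴ ≥ 34375/(180·0.0003) = 636574 ⇒ n ≥ 28.2463, so the smallest even n is 30. (n must be even for Simpson's rule.)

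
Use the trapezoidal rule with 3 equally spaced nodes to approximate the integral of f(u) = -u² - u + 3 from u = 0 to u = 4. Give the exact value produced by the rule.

-20

h = (4 − 0)/2 = 2.
Nodes u₀,…,u₂ = 0, 2, 4.
f(u) = -u² - u + 3: f₀=3, f₁=-3, f₂=-17.
(h/2)·[f₀ + 2f₁ + f₂] = 1·(-20) = -20.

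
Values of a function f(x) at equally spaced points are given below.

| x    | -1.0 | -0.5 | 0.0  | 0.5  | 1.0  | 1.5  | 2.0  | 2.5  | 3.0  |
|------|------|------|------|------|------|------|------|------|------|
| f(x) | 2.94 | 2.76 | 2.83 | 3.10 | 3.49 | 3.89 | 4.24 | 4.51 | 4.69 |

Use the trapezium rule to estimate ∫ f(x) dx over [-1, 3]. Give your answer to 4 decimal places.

14.3175

h = 0.5, n = 8.
(h/2)·[y₀ + 2y₁ + 2y₂ + 2y₃ + 2y₄ + 2y₅ + 2y₆ + 2y₇ + y₈] = 0.25·(57.27) = 14.3175.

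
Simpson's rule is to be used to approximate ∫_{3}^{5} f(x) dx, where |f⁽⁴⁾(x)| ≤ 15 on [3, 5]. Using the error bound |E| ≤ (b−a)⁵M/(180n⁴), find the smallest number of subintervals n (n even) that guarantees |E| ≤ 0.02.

Need 480/(180n⁴) ≤ 0.02.
n⁴ ≥ 480/(180·0.02) = 133.333 ⇒ n ≥ 3.3981, so the smallest even n is 4. (n must be even for Simpson's rule.)

4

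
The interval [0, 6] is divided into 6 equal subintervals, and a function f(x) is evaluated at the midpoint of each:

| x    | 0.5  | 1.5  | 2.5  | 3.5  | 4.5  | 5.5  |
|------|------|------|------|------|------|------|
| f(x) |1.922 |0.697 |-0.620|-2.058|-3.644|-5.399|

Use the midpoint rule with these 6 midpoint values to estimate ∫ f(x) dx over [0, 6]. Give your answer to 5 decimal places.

-9.10200

h = 1, n = 6.
h·[y(m₁) + y(m₂) + y(m₃) + y(m₄) + y(m₅) + y(m₆)] = 1·(-9.102) = -9.10200.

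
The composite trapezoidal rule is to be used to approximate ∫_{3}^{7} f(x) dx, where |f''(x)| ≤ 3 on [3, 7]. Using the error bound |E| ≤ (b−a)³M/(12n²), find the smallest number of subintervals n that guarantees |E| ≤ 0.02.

29

Need 192/(12n²) ≤ 0.02.
n² ≥ 192/(12·0.02) = 800 ⇒ n ≥ 28.2843, so the smallest n is 29.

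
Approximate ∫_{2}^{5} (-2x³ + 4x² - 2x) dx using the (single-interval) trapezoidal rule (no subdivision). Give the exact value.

-246

T = (b−a)/2 · [f(2) + f(5)] = 1.5·[(-4) + (-160)] = -246.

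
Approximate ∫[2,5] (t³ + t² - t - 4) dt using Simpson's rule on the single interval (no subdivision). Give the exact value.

S = (b−a)/6 · [f(2) + 4f(3.5) + f(5)] = 0.5·[6 + 4·47.625 + 141] = 168.75.

168.75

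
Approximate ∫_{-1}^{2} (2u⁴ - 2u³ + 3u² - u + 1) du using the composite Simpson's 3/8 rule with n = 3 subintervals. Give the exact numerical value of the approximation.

h = (2 − (-1))/3 = 1.
Nodes u₀,…,u₃ = -1, 0, 1, 2.
f(u) = 2u⁴ - 2u³ + 3u² - u + 1: f₀=9, f₁=1, f₂=3, f₃=27.
(3h/8)·[f₀ + 3f₁ + 3f₂ + f₃] = 0.375·(48) = 18.

18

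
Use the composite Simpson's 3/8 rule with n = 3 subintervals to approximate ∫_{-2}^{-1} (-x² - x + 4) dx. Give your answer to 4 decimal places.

3.1667

h = (-1 − (-2))/3 = 0.333333.
Nodes x₀,…,x₃ = -2, -1.666667, -1.333333, -1.
f(x) = -x² - x + 4: f₀=2, f₁=2.888889, f₂=3.555556, f₃=4.
(3h/8)·[f₀ + 3f₁ + 3f₂ + f₃] = 0.125·(25.333333) = 3.1667.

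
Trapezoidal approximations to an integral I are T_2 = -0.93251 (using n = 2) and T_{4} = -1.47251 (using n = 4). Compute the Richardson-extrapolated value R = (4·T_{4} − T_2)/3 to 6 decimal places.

R = (4·T_{4} − T_2) / 3 = (4·(-1.47251) − (-0.93251))/3 = (-4.95753)/3 = -1.652510.

-1.652510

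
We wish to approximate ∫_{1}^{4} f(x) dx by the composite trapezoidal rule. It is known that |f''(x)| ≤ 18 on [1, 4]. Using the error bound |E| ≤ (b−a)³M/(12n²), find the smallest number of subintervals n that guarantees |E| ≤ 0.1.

Need 486/(12n²) ≤ 0.1.
n² ≥ 486/(12·0.1) = 405 ⇒ n ≥ 20.1246, so the smallest n is 21.

21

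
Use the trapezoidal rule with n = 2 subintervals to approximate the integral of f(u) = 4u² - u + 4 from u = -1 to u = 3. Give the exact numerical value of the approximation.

60

h = (3 − (-1))/2 = 2.
Nodes u₀,…,u₂ = -1, 1, 3.
f(u) = 4u² - u + 4: f₀=9, f₁=7, f₂=37.
(h/2)·[f₀ + 2f₁ + f₂] = 1·(60) = 60.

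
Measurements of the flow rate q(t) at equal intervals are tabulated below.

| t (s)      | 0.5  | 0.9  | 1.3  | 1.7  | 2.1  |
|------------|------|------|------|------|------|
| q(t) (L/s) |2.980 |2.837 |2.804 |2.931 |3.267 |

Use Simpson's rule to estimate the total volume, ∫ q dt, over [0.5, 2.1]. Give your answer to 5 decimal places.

h = 0.4, n = 4.
(h/3)·[y₀ + 4y₁ + 2y₂ + 4y₃ + y₄] = 0.133333·(34.927) = 4.65693.

4.65693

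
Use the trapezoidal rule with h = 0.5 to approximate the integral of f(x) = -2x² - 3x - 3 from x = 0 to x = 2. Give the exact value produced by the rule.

h = (2 − 0)/4 = 0.5.
Nodes x₀,…,x₄ = 0, 0.5, 1, 1.5, 2.
f(x) = -2x² - 3x - 3: f₀=-3, f₁=-5, f₂=-8, f₃=-12, f₄=-17.
(h/2)·[f₀ + 2f₁ + 2f₂ + 2f₃ + f₄] = 0.25·(-70) = -17.5.

-17.5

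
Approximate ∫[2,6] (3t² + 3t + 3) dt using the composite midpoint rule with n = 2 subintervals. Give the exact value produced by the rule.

264

h = (6 − 2)/2 = 2.
Midpoints m₁,…,m₂ = 3, 5.
f(m₁)=39, f(m₂)=93.
h·[f(m₁) + f(m₂)] = 2·(132) = 264.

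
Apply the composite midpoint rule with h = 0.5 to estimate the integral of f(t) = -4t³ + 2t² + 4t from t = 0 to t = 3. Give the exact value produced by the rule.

-44

h = (3 − 0)/6 = 0.5.
Midpoints m₁,…,m₆ = 0.25, 0.75, 1.25, 1.75, 2.25, 2.75.
f(m₁)=1.0625, f(m₂)=2.4375, f(m₃)=0.3125, f(m₄)=-8.3125, f(m₅)=-26.4375, f(m₆)=-57.0625.
h·[f(m₁) + f(m₂) + f(m₃) + f(m₄) + f(m₅) + f(m₆)] = 0.5·(-88) = -44.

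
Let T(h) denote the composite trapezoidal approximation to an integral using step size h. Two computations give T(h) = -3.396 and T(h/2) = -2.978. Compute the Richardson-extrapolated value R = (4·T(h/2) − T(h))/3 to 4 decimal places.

R = (4·T(h/2) − T(h)) / 3 = (4·(-2.978) − (-3.396))/3 = (-8.516)/3 = -2.8387.

-2.8387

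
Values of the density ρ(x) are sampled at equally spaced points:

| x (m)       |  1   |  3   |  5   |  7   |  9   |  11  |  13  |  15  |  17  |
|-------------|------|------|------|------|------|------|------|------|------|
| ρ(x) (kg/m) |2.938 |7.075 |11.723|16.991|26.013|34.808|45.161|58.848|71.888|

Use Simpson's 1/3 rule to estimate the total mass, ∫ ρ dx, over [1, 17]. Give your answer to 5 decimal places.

474.33867

h = 2, n = 8.
(h/3)·[y₀ + 4y₁ + 2y₂ + 4y₃ + 2y₄ + 4y₅ + 2y₆ + 4y₇ + y₈] = 0.666667·(711.508) = 474.33867.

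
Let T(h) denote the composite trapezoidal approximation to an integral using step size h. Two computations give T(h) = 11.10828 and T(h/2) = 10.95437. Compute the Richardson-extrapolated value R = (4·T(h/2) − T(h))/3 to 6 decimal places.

R = (4·T(h/2) − T(h)) / 3 = (4·10.95437 − 11.10828)/3 = (32.70920)/3 = 10.903067.

10.903067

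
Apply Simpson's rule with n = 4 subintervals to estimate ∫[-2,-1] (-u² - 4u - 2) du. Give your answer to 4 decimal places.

1.6667

h = (-1 − (-2))/4 = 0.25.
Nodes u₀,…,u₄ = -2, -1.75, -1.5, -1.25, -1.
f(u) = -u² - 4u - 2: f₀=2, f₁=1.9375, f₂=1.75, f₃=1.4375, f₄=1.
(h/3)·[f₀ + 4f₁ + 2f₂ + 4f₃ + f₄] = 0.083333·(20) = 1.6667.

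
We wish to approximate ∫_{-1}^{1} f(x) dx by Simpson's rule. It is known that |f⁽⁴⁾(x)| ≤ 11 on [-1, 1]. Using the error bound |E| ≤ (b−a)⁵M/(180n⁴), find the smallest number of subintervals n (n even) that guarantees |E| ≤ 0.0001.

12

Need 352/(180n⁴) ≤ 0.0001.
n⁴ ≥ 352/(180·0.0001) = 19555.6 ⇒ n ≥ 11.8254, so the smallest even n is 12. (n must be even for Simpson's rule.)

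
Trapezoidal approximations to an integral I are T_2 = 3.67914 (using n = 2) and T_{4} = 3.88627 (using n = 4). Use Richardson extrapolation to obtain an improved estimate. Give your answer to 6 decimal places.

3.955313

R = (4·T_{4} − T_2) / 3 = (4·3.88627 − 3.67914)/3 = (11.86594)/3 = 3.955313.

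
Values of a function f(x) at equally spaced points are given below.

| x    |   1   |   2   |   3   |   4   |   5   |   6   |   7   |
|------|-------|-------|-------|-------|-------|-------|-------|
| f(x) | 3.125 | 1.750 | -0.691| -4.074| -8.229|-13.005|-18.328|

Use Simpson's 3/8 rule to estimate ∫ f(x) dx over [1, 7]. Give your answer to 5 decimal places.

h = 1, n = 6.
(3h/8)·[y₀ + 3y₁ + 3y₂ + 2y₃ + 3y₄ + 3y₅ + y₆] = 0.375·(-83.876) = -31.45350.

-31.45350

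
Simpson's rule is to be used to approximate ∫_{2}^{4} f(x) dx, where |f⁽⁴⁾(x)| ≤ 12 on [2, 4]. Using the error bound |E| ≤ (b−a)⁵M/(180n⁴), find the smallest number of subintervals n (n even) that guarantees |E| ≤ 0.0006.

Need 384/(180n⁴) ≤ 0.0006.
n⁴ ≥ 384/(180·0.0006) = 3555.56 ⇒ n ≥ 7.7219, so the smallest even n is 8. (n must be even for Simpson's rule.)

8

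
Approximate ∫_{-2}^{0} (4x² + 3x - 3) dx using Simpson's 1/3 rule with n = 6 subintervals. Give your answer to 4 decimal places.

h = (0 − (-2))/6 = 0.333333.
Nodes x₀,…,x₆ = -2, -1.666667, -1.333333, -1, -0.666667, -0.333333, 0.
f(x) = 4x² + 3x - 3: f₀=7, f₁=3.111111, f₂=0.111111, f₃=-2, f₄=-3.222222, f₅=-3.555556, f₆=-3.
(h/3)·[f₀ + 4f₁ + 2f₂ + 4f₃ + 2f₄ + 4f₅ + f₆] = 0.111111·(-12) = -1.3333.

-1.3333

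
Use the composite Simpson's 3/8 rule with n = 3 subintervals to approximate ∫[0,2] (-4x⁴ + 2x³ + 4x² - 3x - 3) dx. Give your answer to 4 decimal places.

h = (2 − 0)/3 = 0.666667.
Nodes x₀,…,x₃ = 0, 0.666667, 1.333333, 2.
f(x) = -4x⁴ + 2x³ + 4x² - 3x - 3: f₀=-3, f₁=-3.419753, f₂=-7.790123, f₃=-41.
(3h/8)·[f₀ + 3f₁ + 3f₂ + f₃] = 0.25·(-77.629630) = -19.4074.

-19.4074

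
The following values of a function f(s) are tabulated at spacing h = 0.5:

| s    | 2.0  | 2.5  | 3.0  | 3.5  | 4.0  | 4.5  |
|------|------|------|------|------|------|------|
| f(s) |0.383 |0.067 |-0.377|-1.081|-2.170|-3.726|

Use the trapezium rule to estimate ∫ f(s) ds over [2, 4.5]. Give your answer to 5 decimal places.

-2.61625

h = 0.5, n = 5.
(h/2)·[y₀ + 2y₁ + 2y₂ + 2y₃ + 2y₄ + y₅] = 0.25·(-10.465) = -2.61625.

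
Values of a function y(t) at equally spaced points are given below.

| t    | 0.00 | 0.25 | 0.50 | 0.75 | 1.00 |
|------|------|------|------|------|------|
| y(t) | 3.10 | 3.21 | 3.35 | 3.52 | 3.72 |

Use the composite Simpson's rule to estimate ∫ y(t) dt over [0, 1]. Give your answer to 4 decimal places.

3.3700

h = 0.25, n = 4.
(h/3)·[y₀ + 4y₁ + 2y₂ + 4y₃ + y₄] = 0.083333·(40.44) = 3.3700.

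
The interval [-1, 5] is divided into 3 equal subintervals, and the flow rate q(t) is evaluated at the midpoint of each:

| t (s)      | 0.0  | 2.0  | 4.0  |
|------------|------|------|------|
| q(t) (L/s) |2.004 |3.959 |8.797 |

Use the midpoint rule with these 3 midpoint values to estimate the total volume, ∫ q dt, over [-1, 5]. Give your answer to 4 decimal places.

h = 2, n = 3.
h·[y(m₁) + y(m₂) + y(m₃)] = 2·(14.760) = 29.5200.

29.5200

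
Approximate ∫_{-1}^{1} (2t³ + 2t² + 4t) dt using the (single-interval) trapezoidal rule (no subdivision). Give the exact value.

4

T = (b−a)/2 · [f(-1) + f(1)] = 1·[(-4) + 8] = 4.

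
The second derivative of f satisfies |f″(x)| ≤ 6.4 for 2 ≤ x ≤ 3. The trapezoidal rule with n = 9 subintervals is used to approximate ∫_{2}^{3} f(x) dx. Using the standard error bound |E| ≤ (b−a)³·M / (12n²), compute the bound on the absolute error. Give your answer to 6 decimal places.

0.006584

|E| ≤ (1)³·6.4 / (12·9²) = 6.4/972 = 0.006584.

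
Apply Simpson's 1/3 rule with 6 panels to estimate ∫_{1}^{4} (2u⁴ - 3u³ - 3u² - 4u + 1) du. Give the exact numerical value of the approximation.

128

h = (4 − 1)/6 = 0.5.
Nodes u₀,…,u₆ = 1, 1.5, 2, 2.5, 3, 3.5, 4.
f(u) = 2u⁴ - 3u³ - 3u² - 4u + 1: f₀=-7, f₁=-11.75, f₂=-11, f₃=3.5, f₄=43, f₅=121.75, f₆=257.
(h/3)·[f₀ + 4f₁ + 2f₂ + 4f₃ + 2f₄ + 4f₅ + f₆] = 0.166667·(768) = 128.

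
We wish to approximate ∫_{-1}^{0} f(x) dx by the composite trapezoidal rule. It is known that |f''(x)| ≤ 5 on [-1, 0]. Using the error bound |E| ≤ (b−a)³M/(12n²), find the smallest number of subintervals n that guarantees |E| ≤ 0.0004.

Need 5/(12n²) ≤ 0.0004.
n² ≥ 5/(12·0.0004) = 1041.67 ⇒ n ≥ 32.2749, so the smallest n is 33.

33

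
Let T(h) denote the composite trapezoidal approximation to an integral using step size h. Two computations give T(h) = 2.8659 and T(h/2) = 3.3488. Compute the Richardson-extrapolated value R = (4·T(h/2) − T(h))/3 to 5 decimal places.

3.50977

R = (4·T(h/2) − T(h)) / 3 = (4·3.3488 − 2.8659)/3 = (10.5293)/3 = 3.50977.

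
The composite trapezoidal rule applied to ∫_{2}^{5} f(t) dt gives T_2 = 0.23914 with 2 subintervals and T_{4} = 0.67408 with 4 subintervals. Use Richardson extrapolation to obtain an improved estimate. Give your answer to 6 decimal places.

0.819060

R = (4·T_{4} − T_2) / 3 = (4·0.67408 − 0.23914)/3 = (2.45718)/3 = 0.819060.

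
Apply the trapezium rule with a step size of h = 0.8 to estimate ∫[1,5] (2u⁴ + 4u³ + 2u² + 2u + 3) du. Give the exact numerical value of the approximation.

h = (5 − 1)/5 = 0.8.
Nodes u₀,…,u₅ = 1, 1.8, 2.6, 3.4, 4.2, 5.
f(u) = 2u⁴ + 4u³ + 2u² + 2u + 3: f₀=13, f₁=57.4032, f₂=183.4192, f₃=457.4032, f₄=965.3712, f₅=1813.
(h/2)·[f₀ + 2f₁ + 2f₂ + 2f₃ + 2f₄ + f₅] = 0.4·(5153.1936) = 2061.27744.

2061.27744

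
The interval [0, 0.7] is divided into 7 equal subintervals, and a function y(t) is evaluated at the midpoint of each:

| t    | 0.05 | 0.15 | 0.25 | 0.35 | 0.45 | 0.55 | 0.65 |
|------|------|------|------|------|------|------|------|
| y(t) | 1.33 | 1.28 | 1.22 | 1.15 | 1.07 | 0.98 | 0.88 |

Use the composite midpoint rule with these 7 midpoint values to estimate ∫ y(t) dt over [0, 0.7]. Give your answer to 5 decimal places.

h = 0.1, n = 7.
h·[y(m₁) + y(m₂) + y(m₃) + y(m₄) + y(m₅) + y(m₆) + y(m₇)] = 0.1·(7.91) = 0.79100.

0.79100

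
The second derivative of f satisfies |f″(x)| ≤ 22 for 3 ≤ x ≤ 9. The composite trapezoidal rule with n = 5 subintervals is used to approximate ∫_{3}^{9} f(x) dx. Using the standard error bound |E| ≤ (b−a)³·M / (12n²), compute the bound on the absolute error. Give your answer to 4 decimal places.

15.8400

|E| ≤ (6)³·22 / (12·5²) = 4752/300 = 15.8400.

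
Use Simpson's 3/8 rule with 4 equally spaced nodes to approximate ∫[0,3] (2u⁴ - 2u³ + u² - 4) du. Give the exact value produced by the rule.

55.5

h = (3 − 0)/3 = 1.
Nodes u₀,…,u₃ = 0, 1, 2, 3.
f(u) = 2u⁴ - 2u³ + u² - 4: f₀=-4, f₁=-3, f₂=16, f₃=113.
(3h/8)·[f₀ + 3f₁ + 3f₂ + f₃] = 0.375·(148) = 55.5.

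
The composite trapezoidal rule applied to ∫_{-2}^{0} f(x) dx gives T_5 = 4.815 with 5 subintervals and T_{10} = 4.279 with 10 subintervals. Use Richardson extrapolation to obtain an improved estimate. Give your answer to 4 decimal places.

4.1003

R = (4·T_{10} − T_5) / 3 = (4·4.279 − 4.815)/3 = (12.301)/3 = 4.1003.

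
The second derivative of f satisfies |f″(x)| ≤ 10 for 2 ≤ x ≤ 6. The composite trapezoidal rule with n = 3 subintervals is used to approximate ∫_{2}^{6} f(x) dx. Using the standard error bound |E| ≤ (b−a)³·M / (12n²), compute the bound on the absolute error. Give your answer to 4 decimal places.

|E| ≤ (4)³·10 / (12·3²) = 640/108 = 5.9259.

5.9259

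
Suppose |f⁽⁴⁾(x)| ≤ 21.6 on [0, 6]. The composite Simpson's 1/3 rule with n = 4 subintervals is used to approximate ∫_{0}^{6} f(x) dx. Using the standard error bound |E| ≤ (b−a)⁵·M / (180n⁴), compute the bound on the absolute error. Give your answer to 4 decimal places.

3.6450

|E| ≤ (6)⁵·21.6 / (180·4⁴) = 167961.6/46080 = 3.6450.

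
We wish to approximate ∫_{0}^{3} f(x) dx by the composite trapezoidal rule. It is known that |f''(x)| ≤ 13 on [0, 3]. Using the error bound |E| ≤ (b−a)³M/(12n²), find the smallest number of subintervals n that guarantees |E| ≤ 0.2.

13

Need 351/(12n²) ≤ 0.2.
n² ≥ 351/(12·0.2) = 146.25 ⇒ n ≥ 12.0934, so the smallest n is 13.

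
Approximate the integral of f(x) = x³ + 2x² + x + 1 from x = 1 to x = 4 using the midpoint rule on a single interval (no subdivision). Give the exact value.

94.875

M = (b−a)·f(2.5) = 3·(31.625) = 94.875.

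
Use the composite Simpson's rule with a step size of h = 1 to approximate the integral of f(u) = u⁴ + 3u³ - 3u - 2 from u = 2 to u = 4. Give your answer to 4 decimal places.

h = (4 − 2)/2 = 1.
Nodes u₀,…,u₂ = 2, 3, 4.
f(u) = u⁴ + 3u³ - 3u - 2: f₀=32, f₁=151, f₂=434.
(h/3)·[f₀ + 4f₁ + f₂] = 0.333333·(1070) = 356.6667.

356.6667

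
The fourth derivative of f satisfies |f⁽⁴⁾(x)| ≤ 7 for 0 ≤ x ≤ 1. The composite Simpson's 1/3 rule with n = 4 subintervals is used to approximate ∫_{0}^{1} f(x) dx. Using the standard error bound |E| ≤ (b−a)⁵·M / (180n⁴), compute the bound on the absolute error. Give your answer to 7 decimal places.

0.0001519

|E| ≤ (1)⁵·7 / (180·4⁴) = 7/46080 = 0.0001519.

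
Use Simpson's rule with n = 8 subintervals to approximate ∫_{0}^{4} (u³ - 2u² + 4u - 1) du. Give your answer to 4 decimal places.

49.3333

h = (4 − 0)/8 = 0.5.
Nodes u₀,…,u₈ = 0, 0.5, 1, 1.5, 2, 2.5, 3, 3.5, 4.
f(u) = u³ - 2u² + 4u - 1: f₀=-1, f₁=0.625, f₂=2, f₃=3.875, f₄=7, f₅=12.125, f₆=20, f₇=31.375, f₈=47.
(h/3)·[f₀ + 4f₁ + 2f₂ + 4f₃ + 2f₄ + 4f₅ + 2f₆ + 4f₇ + f₈] = 0.166667·(296) = 49.3333.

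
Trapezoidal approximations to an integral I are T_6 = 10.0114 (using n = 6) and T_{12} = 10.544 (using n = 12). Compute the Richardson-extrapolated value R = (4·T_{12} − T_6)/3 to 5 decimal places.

R = (4·T_{12} − T_6) / 3 = (4·10.544 − 10.0114)/3 = (32.1646)/3 = 10.72153.

10.72153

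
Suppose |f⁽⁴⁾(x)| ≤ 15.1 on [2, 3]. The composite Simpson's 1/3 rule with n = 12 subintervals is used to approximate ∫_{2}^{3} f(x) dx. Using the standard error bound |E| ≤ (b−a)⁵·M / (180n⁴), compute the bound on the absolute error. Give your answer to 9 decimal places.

0.000004046

|E| ≤ (1)⁵·15.1 / (180·12⁴) = 15.1/3732480 = 0.000004046.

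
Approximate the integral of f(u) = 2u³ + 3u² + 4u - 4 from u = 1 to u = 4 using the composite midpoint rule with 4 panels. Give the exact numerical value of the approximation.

205.96875

h = (4 − 1)/4 = 0.75.
Midpoints m₁,…,m₄ = 1.375, 2.125, 2.875, 3.625.
f(m₁)=12.37109375, f(m₂)=37.23828125, f(m₃)=79.82421875, f(m₄)=145.19140625.
h·[f(m₁) + f(m₂) + f(m₃) + f(m₄)] = 0.75·(274.625) = 205.96875.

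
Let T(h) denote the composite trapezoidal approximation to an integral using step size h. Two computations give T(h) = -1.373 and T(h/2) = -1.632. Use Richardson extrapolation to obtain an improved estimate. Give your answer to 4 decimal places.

R = (4·T(h/2) − T(h)) / 3 = (4·(-1.632) − (-1.373))/3 = (-5.155)/3 = -1.7183.

-1.7183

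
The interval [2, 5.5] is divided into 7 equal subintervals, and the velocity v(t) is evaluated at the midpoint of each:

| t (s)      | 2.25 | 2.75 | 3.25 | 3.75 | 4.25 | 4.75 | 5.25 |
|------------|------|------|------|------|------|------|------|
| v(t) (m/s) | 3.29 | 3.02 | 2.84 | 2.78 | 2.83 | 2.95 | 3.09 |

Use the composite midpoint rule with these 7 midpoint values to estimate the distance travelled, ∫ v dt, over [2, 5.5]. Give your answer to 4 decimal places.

h = 0.5, n = 7.
h·[y(m₁) + y(m₂) + y(m₃) + y(m₄) + y(m₅) + y(m₆) + y(m₇)] = 0.5·(20.80) = 10.4000.

10.4000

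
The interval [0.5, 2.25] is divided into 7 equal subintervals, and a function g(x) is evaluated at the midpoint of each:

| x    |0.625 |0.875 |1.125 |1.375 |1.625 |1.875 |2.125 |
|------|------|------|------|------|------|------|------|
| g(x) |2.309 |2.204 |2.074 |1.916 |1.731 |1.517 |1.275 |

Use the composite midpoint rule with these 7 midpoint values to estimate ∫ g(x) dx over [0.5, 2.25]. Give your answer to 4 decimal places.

h = 0.25, n = 7.
h·[y(m₁) + y(m₂) + y(m₃) + y(m₄) + y(m₅) + y(m₆) + y(m₇)] = 0.25·(13.026) = 3.2565.

3.2565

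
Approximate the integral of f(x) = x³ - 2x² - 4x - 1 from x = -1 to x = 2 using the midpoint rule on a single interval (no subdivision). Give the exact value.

M = (b−a)·f(0.5) = 3·(-3.375) = -10.125.

-10.125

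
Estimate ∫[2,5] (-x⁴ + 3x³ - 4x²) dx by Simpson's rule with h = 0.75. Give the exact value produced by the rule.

h = (5 − 2)/4 = 0.75.
Nodes x₀,…,x₄ = 2, 2.75, 3.5, 4.25, 5.
f(x) = -x⁴ + 3x³ - 4x²: f₀=-8, f₁=-25.05078125, f₂=-70.4375, f₃=-168.20703125, f₄=-350.
(h/3)·[f₀ + 4f₁ + 2f₂ + 4f₃ + f₄] = 0.25·(-1271.90625) = -317.9765625.

-317.9765625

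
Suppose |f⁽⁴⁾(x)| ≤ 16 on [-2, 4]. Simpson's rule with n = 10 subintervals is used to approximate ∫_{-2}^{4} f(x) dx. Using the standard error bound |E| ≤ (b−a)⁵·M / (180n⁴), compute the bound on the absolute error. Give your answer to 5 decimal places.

0.06912

|E| ≤ (6)⁵·16 / (180·10⁴) = 124416/1800000 = 0.06912.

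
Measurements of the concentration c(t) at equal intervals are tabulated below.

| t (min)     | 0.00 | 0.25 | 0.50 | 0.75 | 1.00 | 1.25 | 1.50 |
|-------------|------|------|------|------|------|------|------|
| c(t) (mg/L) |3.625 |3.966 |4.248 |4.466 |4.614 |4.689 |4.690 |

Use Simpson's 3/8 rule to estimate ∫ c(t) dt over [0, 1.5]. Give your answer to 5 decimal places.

h = 0.25, n = 6.
(3h/8)·[y₀ + 3y₁ + 3y₂ + 2y₃ + 3y₄ + 3y₅ + y₆] = 0.09375·(69.798) = 6.54356.

6.54356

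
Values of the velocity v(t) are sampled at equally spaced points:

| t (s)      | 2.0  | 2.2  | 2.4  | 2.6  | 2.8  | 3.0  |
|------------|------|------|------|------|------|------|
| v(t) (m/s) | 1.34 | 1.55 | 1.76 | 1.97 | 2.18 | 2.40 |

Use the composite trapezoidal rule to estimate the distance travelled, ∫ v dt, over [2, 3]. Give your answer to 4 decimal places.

1.8660

h = 0.2, n = 5.
(h/2)·[y₀ + 2y₁ + 2y₂ + 2y₃ + 2y₄ + y₅] = 0.1·(18.66) = 1.8660.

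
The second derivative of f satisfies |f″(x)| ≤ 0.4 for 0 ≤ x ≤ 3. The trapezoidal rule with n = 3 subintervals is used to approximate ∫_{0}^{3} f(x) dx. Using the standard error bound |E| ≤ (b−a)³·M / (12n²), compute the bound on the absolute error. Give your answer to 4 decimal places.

0.1000

|E| ≤ (3)³·0.4 / (12·3²) = 10.8/108 = 0.1000.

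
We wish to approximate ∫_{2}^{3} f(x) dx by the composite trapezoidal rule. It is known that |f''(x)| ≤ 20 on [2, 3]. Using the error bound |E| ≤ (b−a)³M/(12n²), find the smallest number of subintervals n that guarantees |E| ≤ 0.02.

10

Need 20/(12n²) ≤ 0.02.
n² ≥ 20/(12·0.02) = 83.3333 ⇒ n ≥ 9.1287, so the smallest n is 10.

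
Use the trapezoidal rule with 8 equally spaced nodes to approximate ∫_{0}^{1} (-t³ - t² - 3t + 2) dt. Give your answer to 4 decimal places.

h = (1 − 0)/7 = 0.142857.
Nodes t₀,…,t₇ = 0, 0.142857, 0.285714, 0.428571, 0.571429, 0.714286, 0.857143, 1.
f(t) = -t³ - t² - 3t + 2: f₀=2, f₁=1.548105, f₂=1.037901, f₃=0.451895, f₄=-0.227405, f₅=-1.017493, f₆=-1.935860, f₇=-3.
(h/2)·[f₀ + 2f₁ + 2f₂ + 2f₃ + 2f₄ + 2f₅ + 2f₆ + f₇] = 0.071429·(-1.285714) = -0.0918.

-0.0918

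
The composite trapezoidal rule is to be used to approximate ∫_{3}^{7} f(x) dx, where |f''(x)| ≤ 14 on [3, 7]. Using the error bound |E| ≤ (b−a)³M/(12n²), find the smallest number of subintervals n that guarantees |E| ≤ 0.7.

Need 896/(12n²) ≤ 0.7.
n² ≥ 896/(12·0.7) = 106.667 ⇒ n ≥ 10.3280, so the smallest n is 11.

11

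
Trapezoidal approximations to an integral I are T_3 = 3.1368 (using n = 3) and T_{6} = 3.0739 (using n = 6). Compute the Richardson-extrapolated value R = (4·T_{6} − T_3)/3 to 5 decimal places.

R = (4·T_{6} − T_3) / 3 = (4·3.0739 − 3.1368)/3 = (9.1588)/3 = 3.05293.

3.05293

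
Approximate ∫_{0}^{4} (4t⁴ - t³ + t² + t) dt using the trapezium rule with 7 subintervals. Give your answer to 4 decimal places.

811.2520

h = (4 − 0)/7 = 0.571429.
Nodes t₀,…,t₇ = 0, 0.571429, 1.142857, 1.714286, 2.285714, 2.857143, 3.428571, 4.
f(t) = 4t⁴ - t³ + t² + t: f₀=0, f₁=1.137859, f₂=7.780092, f₃=34.160766, f₄=104.749688, f₅=254.252395, f₆=527.610162, f₇=980.
(h/2)·[f₀ + 2f₁ + 2f₂ + 2f₃ + 2f₄ + 2f₅ + 2f₆ + f₇] = 0.285714·(2839.381924) = 811.2520.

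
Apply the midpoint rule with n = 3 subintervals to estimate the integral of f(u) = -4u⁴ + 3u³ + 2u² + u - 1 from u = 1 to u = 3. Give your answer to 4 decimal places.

-108.0905

h = (3 − 1)/3 = 0.666667.
Midpoints m₁,…,m₃ = 1.333333, 2, 2.666667.
f(m₁)=-1.641975, f(m₂)=-31, f(m₃)=-129.493827.
h·[f(m₁) + f(m₂) + f(m₃)] = 0.666667·(-162.135802) = -108.0905.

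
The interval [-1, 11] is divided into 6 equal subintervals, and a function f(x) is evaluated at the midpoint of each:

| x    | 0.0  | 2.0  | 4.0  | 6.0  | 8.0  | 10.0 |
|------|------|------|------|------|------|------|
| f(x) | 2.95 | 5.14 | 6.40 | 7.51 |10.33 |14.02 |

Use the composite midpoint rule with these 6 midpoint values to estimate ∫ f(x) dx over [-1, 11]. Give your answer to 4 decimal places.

92.7000

h = 2, n = 6.
h·[y(m₁) + y(m₂) + y(m₃) + y(m₄) + y(m₅) + y(m₆)] = 2·(46.35) = 92.7000.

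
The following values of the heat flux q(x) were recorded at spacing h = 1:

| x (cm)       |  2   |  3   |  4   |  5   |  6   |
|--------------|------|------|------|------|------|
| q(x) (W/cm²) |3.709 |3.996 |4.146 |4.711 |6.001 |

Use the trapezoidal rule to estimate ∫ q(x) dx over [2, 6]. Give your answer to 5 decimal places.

h = 1, n = 4.
(h/2)·[y₀ + 2y₁ + 2y₂ + 2y₃ + y₄] = 0.5·(35.416) = 17.70800.

17.70800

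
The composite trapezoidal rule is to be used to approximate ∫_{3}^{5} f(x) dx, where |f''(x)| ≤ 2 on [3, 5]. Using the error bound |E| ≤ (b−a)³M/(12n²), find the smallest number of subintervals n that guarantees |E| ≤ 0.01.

12

Need 16/(12n²) ≤ 0.01.
n² ≥ 16/(12·0.01) = 133.333 ⇒ n ≥ 11.5470, so the smallest n is 12.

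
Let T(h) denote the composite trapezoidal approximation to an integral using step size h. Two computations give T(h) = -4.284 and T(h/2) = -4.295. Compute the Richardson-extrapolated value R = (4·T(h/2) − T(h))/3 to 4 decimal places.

-4.2987

R = (4·T(h/2) − T(h)) / 3 = (4·(-4.295) − (-4.284))/3 = (-12.896)/3 = -4.2987.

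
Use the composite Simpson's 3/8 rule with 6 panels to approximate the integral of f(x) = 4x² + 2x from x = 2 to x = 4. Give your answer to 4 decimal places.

86.6667

h = (4 − 2)/6 = 0.333333.
Nodes x₀,…,x₆ = 2, 2.333333, 2.666667, 3, 3.333333, 3.666667, 4.
f(x) = 4x² + 2x: f₀=20, f₁=26.444444, f₂=33.777778, f₃=42, f₄=51.111111, f₅=61.111111, f₆=72.
(3h/8)·[f₀ + 3f₁ + 3f₂ + 2f₃ + 3f₄ + 3f₅ + f₆] = 0.125·(693.333333) = 86.6667.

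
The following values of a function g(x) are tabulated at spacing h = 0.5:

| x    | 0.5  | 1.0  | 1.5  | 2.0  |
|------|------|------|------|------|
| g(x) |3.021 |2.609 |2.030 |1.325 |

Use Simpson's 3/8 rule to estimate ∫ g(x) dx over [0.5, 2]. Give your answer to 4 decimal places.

3.4243

h = 0.5, n = 3.
(3h/8)·[y₀ + 3y₁ + 3y₂ + y₃] = 0.1875·(18.263) = 3.4243.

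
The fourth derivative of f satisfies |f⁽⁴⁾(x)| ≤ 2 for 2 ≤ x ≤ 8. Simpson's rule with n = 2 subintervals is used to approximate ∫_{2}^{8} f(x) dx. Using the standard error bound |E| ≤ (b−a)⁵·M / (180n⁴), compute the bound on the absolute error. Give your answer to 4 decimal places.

|E| ≤ (6)⁵·2 / (180·2⁴) = 15552/2880 = 5.4000.

5.4000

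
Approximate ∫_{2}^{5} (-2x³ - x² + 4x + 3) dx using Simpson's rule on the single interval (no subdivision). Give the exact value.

-292.5

S = (b−a)/6 · [f(2) + 4f(3.5) + f(5)] = 0.5·[(-9) + 4·(-81) + (-252)] = -292.5.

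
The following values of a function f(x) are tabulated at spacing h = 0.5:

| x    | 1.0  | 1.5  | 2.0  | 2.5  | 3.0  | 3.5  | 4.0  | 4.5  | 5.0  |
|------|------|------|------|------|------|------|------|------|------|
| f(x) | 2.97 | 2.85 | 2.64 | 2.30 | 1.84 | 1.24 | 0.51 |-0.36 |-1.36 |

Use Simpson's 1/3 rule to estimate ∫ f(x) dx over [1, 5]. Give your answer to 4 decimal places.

h = 0.5, n = 8.
(h/3)·[y₀ + 4y₁ + 2y₂ + 4y₃ + 2y₄ + 4y₅ + 2y₆ + 4y₇ + y₈] = 0.166667·(35.71) = 5.9517.

5.9517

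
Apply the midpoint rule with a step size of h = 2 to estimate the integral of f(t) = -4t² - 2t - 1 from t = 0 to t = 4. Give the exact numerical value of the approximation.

-100

h = (4 − 0)/2 = 2.
Midpoints m₁,…,m₂ = 1, 3.
f(m₁)=-7, f(m₂)=-43.
h·[f(m₁) + f(m₂)] = 2·(-50) = -100.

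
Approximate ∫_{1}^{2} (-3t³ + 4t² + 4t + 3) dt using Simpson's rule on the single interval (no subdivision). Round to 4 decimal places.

7.0833

S = (b−a)/6 · [f(1) + 4f(1.5) + f(2)] = 0.166667·[8 + 4·7.875 + 3] = 7.0833.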